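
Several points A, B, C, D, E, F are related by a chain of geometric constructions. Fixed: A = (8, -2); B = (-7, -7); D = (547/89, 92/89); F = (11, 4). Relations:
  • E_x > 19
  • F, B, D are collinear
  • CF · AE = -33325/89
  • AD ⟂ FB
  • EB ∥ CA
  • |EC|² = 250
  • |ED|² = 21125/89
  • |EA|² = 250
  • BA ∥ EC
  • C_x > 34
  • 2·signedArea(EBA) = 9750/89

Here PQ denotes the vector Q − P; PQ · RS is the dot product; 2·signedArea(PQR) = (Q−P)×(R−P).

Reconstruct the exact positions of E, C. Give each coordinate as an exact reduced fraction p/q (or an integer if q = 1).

C = (3052/89, 1252/89)
E = (1717/89, 807/89)

1. E_x = 1717/89  [line -5·x + 15·y + -3520/89 = 0 ∩ |EA|² = 250]
2. E_y = 807/89  [line -5·x + 15·y + -3520/89 = 0 ∩ |EA|² = 250]
   → E = (1717/89, 807/89)
3. C_x = 3052/89  [EB ∥ CA ∩ BA ∥ EC]
4. C_y = 1252/89  [EB ∥ CA ∩ BA ∥ EC]
   → C = (3052/89, 1252/89)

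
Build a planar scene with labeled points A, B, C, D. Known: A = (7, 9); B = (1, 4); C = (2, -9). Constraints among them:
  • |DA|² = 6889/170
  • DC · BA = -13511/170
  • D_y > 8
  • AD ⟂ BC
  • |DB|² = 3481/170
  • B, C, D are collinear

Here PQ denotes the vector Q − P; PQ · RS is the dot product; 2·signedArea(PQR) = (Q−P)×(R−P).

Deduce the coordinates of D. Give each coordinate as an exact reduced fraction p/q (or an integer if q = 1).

1. D_x = 111/170  [B, C, D are collinear ∩ AD ⟂ BC]
2. D_y = 1447/170  [B, C, D are collinear ∩ AD ⟂ BC]
   → D = (111/170, 1447/170)

D = (111/170, 1447/170)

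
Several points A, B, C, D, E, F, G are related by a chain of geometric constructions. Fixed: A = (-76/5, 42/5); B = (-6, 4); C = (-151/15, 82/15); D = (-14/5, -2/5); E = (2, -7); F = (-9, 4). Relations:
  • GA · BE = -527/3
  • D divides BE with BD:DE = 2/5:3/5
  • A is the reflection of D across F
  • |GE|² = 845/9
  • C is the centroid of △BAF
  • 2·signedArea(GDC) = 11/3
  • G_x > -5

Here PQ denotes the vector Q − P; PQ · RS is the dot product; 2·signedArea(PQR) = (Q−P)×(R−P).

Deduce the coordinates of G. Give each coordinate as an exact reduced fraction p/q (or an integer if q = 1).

G = (-13/3, 1/3)

1. G_x = -13/3  [2·signedArea(GDC) = 11/3 ∩ GA · BE = -527/3]
2. G_y = 1/3  [2·signedArea(GDC) = 11/3 ∩ GA · BE = -527/3]
   → G = (-13/3, 1/3)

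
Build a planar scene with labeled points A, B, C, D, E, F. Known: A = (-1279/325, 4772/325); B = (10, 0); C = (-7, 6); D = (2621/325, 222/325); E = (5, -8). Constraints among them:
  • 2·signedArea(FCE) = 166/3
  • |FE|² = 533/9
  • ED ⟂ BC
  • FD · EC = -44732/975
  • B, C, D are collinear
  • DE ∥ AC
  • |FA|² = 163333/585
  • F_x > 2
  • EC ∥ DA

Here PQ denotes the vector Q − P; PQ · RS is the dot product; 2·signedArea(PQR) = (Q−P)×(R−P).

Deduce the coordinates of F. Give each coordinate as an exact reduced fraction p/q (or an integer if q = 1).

F = (8/3, -2/3)

1. F_x = 8/3  [2·signedArea(FCE) = 166/3 ∩ FD · EC = -44732/975]
2. F_y = -2/3  [2·signedArea(FCE) = 166/3 ∩ FD · EC = -44732/975]
   → F = (8/3, -2/3)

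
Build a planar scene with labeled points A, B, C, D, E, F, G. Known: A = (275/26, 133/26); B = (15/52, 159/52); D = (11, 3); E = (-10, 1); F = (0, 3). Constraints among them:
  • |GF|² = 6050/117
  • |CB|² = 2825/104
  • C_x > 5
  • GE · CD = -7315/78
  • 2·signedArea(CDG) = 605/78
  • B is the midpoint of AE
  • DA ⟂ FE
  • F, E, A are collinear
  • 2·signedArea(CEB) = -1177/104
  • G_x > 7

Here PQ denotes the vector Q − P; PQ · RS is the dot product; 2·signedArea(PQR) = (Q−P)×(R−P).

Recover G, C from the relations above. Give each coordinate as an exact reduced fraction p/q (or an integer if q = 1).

1. C_x = 11/2  [line -107/52·x + 535/52·y + -2033/104 = 0 ∩ |CB|² = 2825/104]
2. C_y = 3  [line -107/52·x + 535/52·y + -2033/104 = 0 ∩ |CB|² = 2825/104]
   → C = (11/2, 3)
3. G_x = 275/39  [GE · CD = -7315/78 ∩ 2·signedArea(CDG) = 605/78]
4. G_y = 172/39  [GE · CD = -7315/78 ∩ 2·signedArea(CDG) = 605/78]
   → G = (275/39, 172/39)

C = (11/2, 3)
G = (275/39, 172/39)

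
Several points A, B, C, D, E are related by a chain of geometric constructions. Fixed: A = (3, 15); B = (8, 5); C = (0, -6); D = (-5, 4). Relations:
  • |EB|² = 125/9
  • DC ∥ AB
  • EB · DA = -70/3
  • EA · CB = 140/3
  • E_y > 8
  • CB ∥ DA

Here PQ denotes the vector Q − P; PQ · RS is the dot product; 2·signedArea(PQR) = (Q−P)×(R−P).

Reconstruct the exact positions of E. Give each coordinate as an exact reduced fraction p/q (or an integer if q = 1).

E = (19/3, 25/3)

1. E_x = 19/3  [line -8·x + -11·y + 427/3 = 0 ∩ |EB|² = 125/9]
2. E_y = 25/3  [line -8·x + -11·y + 427/3 = 0 ∩ |EB|² = 125/9]
   → E = (19/3, 25/3)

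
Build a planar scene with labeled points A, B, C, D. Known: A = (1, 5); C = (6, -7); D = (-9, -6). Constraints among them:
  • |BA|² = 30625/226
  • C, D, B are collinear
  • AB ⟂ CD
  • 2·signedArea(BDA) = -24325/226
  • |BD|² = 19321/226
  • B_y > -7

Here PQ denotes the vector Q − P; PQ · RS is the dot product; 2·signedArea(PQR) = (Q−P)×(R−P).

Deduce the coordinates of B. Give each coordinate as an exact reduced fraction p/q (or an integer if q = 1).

B = (51/226, -1495/226)

1. B_x = 51/226  [C, D, B are collinear ∩ AB ⟂ CD]
2. B_y = -1495/226  [C, D, B are collinear ∩ AB ⟂ CD]
   → B = (51/226, -1495/226)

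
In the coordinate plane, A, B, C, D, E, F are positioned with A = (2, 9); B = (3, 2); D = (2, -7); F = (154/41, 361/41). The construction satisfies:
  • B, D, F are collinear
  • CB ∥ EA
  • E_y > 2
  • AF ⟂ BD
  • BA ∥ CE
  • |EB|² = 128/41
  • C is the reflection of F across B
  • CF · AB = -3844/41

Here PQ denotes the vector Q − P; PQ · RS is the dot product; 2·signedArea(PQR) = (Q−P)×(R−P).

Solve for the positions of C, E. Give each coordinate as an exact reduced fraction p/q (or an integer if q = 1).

1. C_x = 92/41  [C is the reflection of F across B]
2. C_y = -197/41  [C is the reflection of F across B]
   → C = (92/41, -197/41)
3. E_x = 51/41  [CB ∥ EA ∩ BA ∥ CE]
4. E_y = 90/41  [CB ∥ EA ∩ BA ∥ CE]
   → E = (51/41, 90/41)

C = (92/41, -197/41)
E = (51/41, 90/41)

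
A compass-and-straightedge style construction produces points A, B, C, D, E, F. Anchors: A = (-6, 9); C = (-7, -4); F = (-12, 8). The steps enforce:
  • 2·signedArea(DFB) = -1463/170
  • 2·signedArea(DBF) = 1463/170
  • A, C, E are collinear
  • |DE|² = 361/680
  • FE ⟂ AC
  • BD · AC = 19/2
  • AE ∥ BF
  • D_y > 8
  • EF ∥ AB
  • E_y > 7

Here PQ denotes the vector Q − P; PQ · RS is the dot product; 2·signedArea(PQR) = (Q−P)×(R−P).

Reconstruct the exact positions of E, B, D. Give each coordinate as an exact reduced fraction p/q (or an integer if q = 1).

B = (-2021/170, 1607/170)
D = (-2059/340, 2813/340)
E = (-1039/170, 1283/170)

1. E_x = -1039/170  [A, C, E are collinear ∩ FE ⟂ AC]
2. E_y = 1283/170  [A, C, E are collinear ∩ FE ⟂ AC]
   → E = (-1039/170, 1283/170)
3. B_x = -2021/170  [AE ∥ BF ∩ EF ∥ AB]
4. B_y = 1607/170  [AE ∥ BF ∩ EF ∥ AB]
   → B = (-2021/170, 1607/170)
5. D_x = -2059/340  [2·signedArea(DBF) = 1463/170 ∩ BD · AC = 19/2]
6. D_y = 2813/340  [2·signedArea(DBF) = 1463/170 ∩ BD · AC = 19/2]
   → D = (-2059/340, 2813/340)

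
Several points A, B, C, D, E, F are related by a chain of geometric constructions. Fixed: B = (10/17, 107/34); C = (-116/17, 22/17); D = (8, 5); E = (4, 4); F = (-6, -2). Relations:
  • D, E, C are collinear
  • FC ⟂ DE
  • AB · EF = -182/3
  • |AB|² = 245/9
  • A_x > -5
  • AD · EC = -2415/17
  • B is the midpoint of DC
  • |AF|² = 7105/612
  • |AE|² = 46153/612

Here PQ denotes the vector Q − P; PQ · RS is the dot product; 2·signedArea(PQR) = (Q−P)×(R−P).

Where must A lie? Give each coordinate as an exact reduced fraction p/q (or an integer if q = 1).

A = (-208/51, 83/102)

1. A_x = -208/51  [AB · EF = -182/3 ∩ AD · EC = -2415/17]
2. A_y = 83/102  [AB · EF = -182/3 ∩ AD · EC = -2415/17]
   → A = (-208/51, 83/102)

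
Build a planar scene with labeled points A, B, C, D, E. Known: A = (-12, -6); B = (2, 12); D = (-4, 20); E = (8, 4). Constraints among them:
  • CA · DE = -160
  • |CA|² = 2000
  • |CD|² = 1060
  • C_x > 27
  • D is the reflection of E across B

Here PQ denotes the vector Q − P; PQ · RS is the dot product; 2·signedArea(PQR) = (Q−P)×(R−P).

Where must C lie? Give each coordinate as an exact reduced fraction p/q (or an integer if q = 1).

C = (28, 14)

1. C_x = 28  [line -12·x + 16·y + 112 = 0 ∩ |CA|² = 2000]
2. C_y = 14  [line -12·x + 16·y + 112 = 0 ∩ |CA|² = 2000]
   → C = (28, 14)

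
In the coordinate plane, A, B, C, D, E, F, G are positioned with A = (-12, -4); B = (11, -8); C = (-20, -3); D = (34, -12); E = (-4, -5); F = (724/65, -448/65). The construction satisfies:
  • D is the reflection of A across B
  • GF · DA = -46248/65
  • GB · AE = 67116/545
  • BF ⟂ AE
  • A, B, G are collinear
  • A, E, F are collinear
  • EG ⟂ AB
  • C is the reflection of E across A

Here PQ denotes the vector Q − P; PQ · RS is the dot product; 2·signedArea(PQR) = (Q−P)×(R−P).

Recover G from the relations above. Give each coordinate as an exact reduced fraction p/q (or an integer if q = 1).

1. G_x = -2216/545  [A, B, G are collinear ∩ EG ⟂ AB]
2. G_y = -2932/545  [A, B, G are collinear ∩ EG ⟂ AB]
   → G = (-2216/545, -2932/545)

G = (-2216/545, -2932/545)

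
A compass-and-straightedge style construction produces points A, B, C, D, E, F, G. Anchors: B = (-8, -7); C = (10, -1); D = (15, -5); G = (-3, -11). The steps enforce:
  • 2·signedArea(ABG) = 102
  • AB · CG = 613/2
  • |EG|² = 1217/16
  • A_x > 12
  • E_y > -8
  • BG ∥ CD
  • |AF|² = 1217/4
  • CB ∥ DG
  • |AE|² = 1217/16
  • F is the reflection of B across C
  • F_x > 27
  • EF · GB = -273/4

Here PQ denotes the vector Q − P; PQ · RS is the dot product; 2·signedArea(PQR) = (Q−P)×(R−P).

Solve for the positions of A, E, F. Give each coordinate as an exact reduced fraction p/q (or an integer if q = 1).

A = (25/2, -3)
E = (19/4, -7)
F = (28, 5)

1. A_x = 25/2  [AB · CG = 613/2 ∩ 2·signedArea(ABG) = 102]
2. A_y = -3  [AB · CG = 613/2 ∩ 2·signedArea(ABG) = 102]
   → A = (25/2, -3)
3. F_x = 28  [F is the reflection of B across C]
4. F_y = 5  [F is the reflection of B across C]
   → F = (28, 5)
5. E_x = 19/4  [line 5·x + -4·y + -207/4 = 0 ∩ |EG|² = 1217/16]
6. E_y = -7  [line 5·x + -4·y + -207/4 = 0 ∩ |EG|² = 1217/16]
   → E = (19/4, -7)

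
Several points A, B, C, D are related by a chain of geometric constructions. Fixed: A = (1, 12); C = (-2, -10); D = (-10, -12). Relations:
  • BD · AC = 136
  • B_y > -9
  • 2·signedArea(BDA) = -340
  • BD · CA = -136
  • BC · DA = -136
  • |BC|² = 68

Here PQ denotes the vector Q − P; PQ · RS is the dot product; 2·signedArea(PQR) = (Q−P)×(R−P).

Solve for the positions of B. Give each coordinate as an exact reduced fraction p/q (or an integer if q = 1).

1. B_x = 6  [BC · DA = -136 ∩ BD · AC = 136]
2. B_y = -8  [BC · DA = -136 ∩ BD · AC = 136]
   → B = (6, -8)

B = (6, -8)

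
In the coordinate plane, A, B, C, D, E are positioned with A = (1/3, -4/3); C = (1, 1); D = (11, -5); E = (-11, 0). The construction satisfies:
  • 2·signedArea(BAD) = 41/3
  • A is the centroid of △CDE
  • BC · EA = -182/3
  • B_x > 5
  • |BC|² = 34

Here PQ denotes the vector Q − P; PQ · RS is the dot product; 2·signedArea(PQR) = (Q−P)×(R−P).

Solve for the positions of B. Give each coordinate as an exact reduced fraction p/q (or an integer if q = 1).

B = (6, -2)

1. B_x = 6  [2·signedArea(BAD) = 41/3 ∩ BC · EA = -182/3]
2. B_y = -2  [2·signedArea(BAD) = 41/3 ∩ BC · EA = -182/3]
   → B = (6, -2)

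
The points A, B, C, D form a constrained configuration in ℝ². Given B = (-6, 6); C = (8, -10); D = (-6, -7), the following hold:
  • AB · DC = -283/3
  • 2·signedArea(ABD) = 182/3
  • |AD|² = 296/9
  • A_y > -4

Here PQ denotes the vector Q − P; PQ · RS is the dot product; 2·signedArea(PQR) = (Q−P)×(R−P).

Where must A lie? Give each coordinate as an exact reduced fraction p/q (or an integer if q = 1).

1. A_x = -4/3  [AB · DC = -283/3 ∩ 2·signedArea(ABD) = 182/3]
2. A_y = -11/3  [AB · DC = -283/3 ∩ 2·signedArea(ABD) = 182/3]
   → A = (-4/3, -11/3)

A = (-4/3, -11/3)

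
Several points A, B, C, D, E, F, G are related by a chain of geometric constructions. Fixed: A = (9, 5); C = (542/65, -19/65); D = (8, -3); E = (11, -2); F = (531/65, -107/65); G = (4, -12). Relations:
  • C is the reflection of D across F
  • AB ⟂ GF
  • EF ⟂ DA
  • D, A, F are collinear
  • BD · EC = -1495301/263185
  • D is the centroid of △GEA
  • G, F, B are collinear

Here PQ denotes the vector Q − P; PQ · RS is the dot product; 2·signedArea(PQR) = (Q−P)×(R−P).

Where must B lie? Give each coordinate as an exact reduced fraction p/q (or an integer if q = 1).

1. B_x = 2786598/263185  [G, F, B are collinear ∩ AB ⟂ GF]
2. B_y = 1147634/263185  [G, F, B are collinear ∩ AB ⟂ GF]
   → B = (2786598/263185, 1147634/263185)

B = (2786598/263185, 1147634/263185)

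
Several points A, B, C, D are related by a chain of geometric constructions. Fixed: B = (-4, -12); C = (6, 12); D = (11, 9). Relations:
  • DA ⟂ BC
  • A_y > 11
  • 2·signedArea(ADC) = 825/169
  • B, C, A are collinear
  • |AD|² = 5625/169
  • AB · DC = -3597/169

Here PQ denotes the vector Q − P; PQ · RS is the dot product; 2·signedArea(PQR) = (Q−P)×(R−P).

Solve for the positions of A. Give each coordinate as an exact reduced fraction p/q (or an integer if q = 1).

A = (959/169, 1896/169)

1. A_x = 959/169  [B, C, A are collinear ∩ DA ⟂ BC]
2. A_y = 1896/169  [B, C, A are collinear ∩ DA ⟂ BC]
   → A = (959/169, 1896/169)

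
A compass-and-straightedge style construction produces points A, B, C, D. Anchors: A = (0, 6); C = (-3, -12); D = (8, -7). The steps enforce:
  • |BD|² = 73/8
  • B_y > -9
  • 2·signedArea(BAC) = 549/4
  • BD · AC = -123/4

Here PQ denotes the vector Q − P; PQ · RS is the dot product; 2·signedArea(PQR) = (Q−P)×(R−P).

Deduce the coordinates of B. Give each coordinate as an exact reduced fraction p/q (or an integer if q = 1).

1. B_x = 21/4  [2·signedArea(BAC) = 549/4 ∩ BD · AC = -123/4]
2. B_y = -33/4  [2·signedArea(BAC) = 549/4 ∩ BD · AC = -123/4]
   → B = (21/4, -33/4)

B = (21/4, -33/4)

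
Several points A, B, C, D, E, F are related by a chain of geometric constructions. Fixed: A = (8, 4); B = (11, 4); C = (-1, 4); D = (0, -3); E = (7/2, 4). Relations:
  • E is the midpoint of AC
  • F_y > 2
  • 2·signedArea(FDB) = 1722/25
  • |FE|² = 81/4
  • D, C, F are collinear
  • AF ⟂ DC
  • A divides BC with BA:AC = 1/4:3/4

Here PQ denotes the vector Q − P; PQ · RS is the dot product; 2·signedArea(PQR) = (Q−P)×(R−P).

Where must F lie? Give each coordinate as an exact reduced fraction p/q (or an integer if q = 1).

F = (-41/50, 137/50)

1. F_x = -41/50  [D, C, F are collinear ∩ AF ⟂ DC]
2. F_y = 137/50  [D, C, F are collinear ∩ AF ⟂ DC]
   → F = (-41/50, 137/50)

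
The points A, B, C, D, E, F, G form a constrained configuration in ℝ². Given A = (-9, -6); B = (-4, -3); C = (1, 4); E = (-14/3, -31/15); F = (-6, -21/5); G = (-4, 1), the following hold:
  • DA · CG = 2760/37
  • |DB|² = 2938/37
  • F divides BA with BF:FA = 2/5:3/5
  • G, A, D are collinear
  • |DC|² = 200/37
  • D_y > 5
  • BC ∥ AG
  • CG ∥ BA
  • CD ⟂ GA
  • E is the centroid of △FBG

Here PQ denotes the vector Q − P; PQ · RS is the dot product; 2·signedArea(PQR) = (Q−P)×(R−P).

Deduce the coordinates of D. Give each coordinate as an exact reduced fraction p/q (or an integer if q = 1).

D = (-33/37, 198/37)

1. D_x = -33/37  [G, A, D are collinear ∩ CD ⟂ GA]
2. D_y = 198/37  [G, A, D are collinear ∩ CD ⟂ GA]
   → D = (-33/37, 198/37)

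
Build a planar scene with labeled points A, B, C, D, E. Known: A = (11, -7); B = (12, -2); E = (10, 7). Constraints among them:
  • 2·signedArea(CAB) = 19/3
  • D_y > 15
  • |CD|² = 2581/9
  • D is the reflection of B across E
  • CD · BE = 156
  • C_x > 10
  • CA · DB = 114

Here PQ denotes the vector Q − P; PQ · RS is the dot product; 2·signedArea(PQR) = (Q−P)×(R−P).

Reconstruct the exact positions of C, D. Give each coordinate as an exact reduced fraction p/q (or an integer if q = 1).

C = (11, -2/3)
D = (8, 16)

1. D_x = 8  [D is the reflection of B across E]
2. D_y = 16  [D is the reflection of B across E]
   → D = (8, 16)
3. C_x = 11  [CD · BE = 156 ∩ 2·signedArea(CAB) = 19/3]
4. C_y = -2/3  [CD · BE = 156 ∩ 2·signedArea(CAB) = 19/3]
   → C = (11, -2/3)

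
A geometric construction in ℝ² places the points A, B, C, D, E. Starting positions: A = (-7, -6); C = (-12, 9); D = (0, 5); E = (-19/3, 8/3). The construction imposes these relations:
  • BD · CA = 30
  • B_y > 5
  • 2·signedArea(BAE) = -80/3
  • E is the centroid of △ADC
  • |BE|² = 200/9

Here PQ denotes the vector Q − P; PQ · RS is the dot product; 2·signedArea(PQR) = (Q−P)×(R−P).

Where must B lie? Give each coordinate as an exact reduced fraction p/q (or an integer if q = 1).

1. B_x = -3  [2·signedArea(BAE) = -80/3 ∩ BD · CA = 30]
2. B_y = 6  [2·signedArea(BAE) = -80/3 ∩ BD · CA = 30]
   → B = (-3, 6)

B = (-3, 6)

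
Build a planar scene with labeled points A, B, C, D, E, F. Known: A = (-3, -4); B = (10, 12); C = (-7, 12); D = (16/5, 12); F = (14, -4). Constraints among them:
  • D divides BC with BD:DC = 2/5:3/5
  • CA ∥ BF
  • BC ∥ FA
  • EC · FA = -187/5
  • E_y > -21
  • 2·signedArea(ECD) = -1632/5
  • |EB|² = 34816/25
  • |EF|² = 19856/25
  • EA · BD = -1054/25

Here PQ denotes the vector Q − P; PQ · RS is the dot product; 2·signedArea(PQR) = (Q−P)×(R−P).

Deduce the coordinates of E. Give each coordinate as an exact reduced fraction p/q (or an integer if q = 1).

E = (-46/5, -20)

1. E_x = -46/5  [2·signedArea(ECD) = -1632/5 ∩ EA · BD = -1054/25]
2. E_y = -20  [2·signedArea(ECD) = -1632/5 ∩ EA · BD = -1054/25]
   → E = (-46/5, -20)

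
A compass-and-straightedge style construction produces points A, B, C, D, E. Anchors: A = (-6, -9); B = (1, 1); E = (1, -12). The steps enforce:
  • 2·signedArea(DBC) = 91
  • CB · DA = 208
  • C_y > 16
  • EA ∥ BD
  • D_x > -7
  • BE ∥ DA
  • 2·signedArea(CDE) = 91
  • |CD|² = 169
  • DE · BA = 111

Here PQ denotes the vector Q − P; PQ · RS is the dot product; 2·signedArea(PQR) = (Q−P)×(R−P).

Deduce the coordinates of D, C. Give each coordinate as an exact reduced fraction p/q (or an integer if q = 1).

1. D_x = -6  [BE ∥ DA ∩ EA ∥ BD]
2. D_y = 4  [BE ∥ DA ∩ EA ∥ BD]
   → D = (-6, 4)
3. C_x = -6  [CB · DA = 208 ∩ 2·signedArea(CDE) = 91]
4. C_y = 17  [CB · DA = 208 ∩ 2·signedArea(CDE) = 91]
   → C = (-6, 17)

C = (-6, 17)
D = (-6, 4)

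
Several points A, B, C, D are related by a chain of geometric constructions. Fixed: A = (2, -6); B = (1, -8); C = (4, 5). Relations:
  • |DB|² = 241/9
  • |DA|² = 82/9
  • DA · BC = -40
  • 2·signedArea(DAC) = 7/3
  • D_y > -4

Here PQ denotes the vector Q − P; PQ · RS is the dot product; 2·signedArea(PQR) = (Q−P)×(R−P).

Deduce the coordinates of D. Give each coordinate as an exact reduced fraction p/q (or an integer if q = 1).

1. D_x = 7/3  [DA · BC = -40 ∩ 2·signedArea(DAC) = 7/3]
2. D_y = -3  [DA · BC = -40 ∩ 2·signedArea(DAC) = 7/3]
   → D = (7/3, -3)

D = (7/3, -3)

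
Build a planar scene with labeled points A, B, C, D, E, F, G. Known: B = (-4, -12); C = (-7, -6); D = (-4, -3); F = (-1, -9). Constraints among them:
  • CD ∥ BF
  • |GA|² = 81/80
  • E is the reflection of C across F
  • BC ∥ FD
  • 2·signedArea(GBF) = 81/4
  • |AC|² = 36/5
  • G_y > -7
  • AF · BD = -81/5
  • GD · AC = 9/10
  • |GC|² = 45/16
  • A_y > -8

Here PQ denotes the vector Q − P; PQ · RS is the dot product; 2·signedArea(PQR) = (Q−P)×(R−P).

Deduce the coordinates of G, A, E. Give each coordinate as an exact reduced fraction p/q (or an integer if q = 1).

A = (-23/5, -36/5)
E = (5, -12)
G = (-11/2, -27/4)

1. G_x = -11/2  [line -3·x + 3·y + 15/4 = 0 ∩ |GC|² = 45/16]
2. G_y = -27/4  [line -3·x + 3·y + 15/4 = 0 ∩ |GC|² = 45/16]
   → G = (-11/2, -27/4)
3. A_x = -23/5  [GD · AC = 9/10 ∩ AF · BD = -81/5]
4. A_y = -36/5  [GD · AC = 9/10 ∩ AF · BD = -81/5]
   → A = (-23/5, -36/5)
5. E_x = 5  [E is the reflection of C across F]
6. E_y = -12  [E is the reflection of C across F]
   → E = (5, -12)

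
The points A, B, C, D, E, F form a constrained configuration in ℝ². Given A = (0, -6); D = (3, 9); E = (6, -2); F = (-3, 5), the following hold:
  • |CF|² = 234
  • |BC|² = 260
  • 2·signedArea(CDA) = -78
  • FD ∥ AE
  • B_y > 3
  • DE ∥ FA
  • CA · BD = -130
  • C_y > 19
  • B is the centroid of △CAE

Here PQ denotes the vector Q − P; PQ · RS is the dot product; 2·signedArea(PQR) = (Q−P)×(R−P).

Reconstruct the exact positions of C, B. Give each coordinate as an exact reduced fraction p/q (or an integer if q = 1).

1. C_x = 0  [line 15·x + -3·y + 60 = 0 ∩ |CF|² = 234]
2. C_y = 20  [line 15·x + -3·y + 60 = 0 ∩ |CF|² = 234]
   → C = (0, 20)
3. B_x = 2  [CA · BD = -130 ∩ B is the centroid of △CAE]
4. B_y = 4  [CA · BD = -130 ∩ B is the centroid of △CAE]
   → B = (2, 4)

B = (2, 4)
C = (0, 20)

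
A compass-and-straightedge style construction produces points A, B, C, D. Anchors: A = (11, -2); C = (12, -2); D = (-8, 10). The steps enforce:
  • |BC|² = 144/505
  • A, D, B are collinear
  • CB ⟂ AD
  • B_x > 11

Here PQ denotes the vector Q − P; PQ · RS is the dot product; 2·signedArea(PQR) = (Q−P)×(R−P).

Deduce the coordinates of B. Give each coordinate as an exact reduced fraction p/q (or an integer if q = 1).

1. B_x = 5916/505  [A, D, B are collinear ∩ CB ⟂ AD]
2. B_y = -1238/505  [A, D, B are collinear ∩ CB ⟂ AD]
   → B = (5916/505, -1238/505)

B = (5916/505, -1238/505)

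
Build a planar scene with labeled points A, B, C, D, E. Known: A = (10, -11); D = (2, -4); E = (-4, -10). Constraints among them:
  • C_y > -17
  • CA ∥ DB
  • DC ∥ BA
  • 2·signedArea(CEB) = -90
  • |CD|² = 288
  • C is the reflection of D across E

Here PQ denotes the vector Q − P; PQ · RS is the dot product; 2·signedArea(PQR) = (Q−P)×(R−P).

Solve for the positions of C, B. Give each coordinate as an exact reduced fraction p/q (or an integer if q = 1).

1. C_x = -10  [C is the reflection of D across E]
2. C_y = -16  [C is the reflection of D across E]
   → C = (-10, -16)
3. B_x = 22  [DC ∥ BA ∩ CA ∥ DB]
4. B_y = 1  [DC ∥ BA ∩ CA ∥ DB]
   → B = (22, 1)

B = (22, 1)
C = (-10, -16)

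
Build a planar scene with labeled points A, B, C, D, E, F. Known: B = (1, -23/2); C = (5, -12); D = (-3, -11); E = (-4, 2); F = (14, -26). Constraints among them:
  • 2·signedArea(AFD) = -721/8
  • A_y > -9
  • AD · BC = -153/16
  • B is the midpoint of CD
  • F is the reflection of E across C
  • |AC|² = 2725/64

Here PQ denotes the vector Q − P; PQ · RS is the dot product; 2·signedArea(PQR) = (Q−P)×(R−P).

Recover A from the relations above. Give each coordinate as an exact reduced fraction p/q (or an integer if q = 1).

1. A_x = -1/4  [AD · BC = -153/16 ∩ 2·signedArea(AFD) = -721/8]
2. A_y = -65/8  [AD · BC = -153/16 ∩ 2·signedArea(AFD) = -721/8]
   → A = (-1/4, -65/8)

A = (-1/4, -65/8)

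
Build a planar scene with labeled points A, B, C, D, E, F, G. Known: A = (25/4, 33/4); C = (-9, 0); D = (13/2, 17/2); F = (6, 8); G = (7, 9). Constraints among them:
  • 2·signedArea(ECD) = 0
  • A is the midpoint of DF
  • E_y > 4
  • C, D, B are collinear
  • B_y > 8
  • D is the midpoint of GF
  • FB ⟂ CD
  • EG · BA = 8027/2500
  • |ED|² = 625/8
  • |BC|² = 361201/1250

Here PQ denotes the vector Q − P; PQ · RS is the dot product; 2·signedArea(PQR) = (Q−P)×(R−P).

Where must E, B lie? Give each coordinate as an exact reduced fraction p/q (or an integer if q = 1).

1. B_x = 7381/1250  [C, D, B are collinear ∩ FB ⟂ CD]
2. B_y = 10217/1250  [C, D, B are collinear ∩ FB ⟂ CD]
   → B = (7381/1250, 10217/1250)
3. E_x = -5/4  [2·signedArea(ECD) = 0 ∩ EG · BA = 8027/2500]
4. E_y = 17/4  [2·signedArea(ECD) = 0 ∩ EG · BA = 8027/2500]
   → E = (-5/4, 17/4)

B = (7381/1250, 10217/1250)
E = (-5/4, 17/4)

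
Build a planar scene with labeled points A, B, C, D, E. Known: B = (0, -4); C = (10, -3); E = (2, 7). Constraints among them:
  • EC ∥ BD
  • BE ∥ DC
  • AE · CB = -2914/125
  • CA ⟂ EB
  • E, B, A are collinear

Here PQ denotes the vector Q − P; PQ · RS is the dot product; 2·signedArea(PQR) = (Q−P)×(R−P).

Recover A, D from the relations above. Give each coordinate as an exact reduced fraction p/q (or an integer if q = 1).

1. A_x = 62/125  [E, B, A are collinear ∩ CA ⟂ EB]
2. A_y = -159/125  [E, B, A are collinear ∩ CA ⟂ EB]
   → A = (62/125, -159/125)
3. D_x = 8  [BE ∥ DC ∩ EC ∥ BD]
4. D_y = -14  [BE ∥ DC ∩ EC ∥ BD]
   → D = (8, -14)

A = (62/125, -159/125)
D = (8, -14)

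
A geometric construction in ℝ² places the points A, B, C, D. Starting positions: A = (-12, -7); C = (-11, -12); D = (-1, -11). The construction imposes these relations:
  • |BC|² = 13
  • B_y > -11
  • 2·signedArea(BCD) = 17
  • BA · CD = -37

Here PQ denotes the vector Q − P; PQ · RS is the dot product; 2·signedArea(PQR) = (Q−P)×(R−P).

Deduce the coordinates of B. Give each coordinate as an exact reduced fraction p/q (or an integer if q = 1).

1. B_x = -8  [2·signedArea(BCD) = 17 ∩ BA · CD = -37]
2. B_y = -10  [2·signedArea(BCD) = 17 ∩ BA · CD = -37]
   → B = (-8, -10)

B = (-8, -10)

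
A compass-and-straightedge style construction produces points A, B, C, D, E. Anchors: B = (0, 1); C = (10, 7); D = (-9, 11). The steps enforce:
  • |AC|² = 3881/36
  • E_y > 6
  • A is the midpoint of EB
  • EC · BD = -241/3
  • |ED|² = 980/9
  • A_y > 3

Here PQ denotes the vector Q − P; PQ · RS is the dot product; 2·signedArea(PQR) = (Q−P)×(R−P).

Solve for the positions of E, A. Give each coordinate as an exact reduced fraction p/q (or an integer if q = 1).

A = (1/6, 11/3)
E = (1/3, 19/3)

1. E_x = 1/3  [line 9·x + -10·y + 181/3 = 0 ∩ |ED|² = 980/9]
2. E_y = 19/3  [line 9·x + -10·y + 181/3 = 0 ∩ |ED|² = 980/9]
   → E = (1/3, 19/3)
3. A_x = 1/6  [A is the midpoint of EB]
4. A_y = 11/3  [A is the midpoint of EB]
   → A = (1/6, 11/3)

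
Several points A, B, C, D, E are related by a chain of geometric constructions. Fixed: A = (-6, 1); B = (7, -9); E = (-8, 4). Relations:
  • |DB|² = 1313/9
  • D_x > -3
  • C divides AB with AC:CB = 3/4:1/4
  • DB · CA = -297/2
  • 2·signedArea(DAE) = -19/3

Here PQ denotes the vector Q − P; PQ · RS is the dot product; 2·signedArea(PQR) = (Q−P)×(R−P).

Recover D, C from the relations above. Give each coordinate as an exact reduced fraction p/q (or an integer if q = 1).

1. C_x = 15/4  [C divides AB with AC:CB = 3/4:1/4]
2. C_y = -13/2  [C divides AB with AC:CB = 3/4:1/4]
   → C = (15/4, -13/2)
3. D_x = -7/3  [DB · CA = -297/2 ∩ 2·signedArea(DAE) = -19/3]
4. D_y = -4/3  [DB · CA = -297/2 ∩ 2·signedArea(DAE) = -19/3]
   → D = (-7/3, -4/3)

C = (15/4, -13/2)
D = (-7/3, -4/3)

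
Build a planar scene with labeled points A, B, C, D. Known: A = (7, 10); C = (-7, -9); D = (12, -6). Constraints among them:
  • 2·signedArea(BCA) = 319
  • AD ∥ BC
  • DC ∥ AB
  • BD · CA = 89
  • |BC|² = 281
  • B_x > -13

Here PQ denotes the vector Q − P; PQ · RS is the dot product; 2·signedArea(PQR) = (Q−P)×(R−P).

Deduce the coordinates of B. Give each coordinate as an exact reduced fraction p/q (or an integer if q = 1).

B = (-12, 7)

1. B_x = -12  [AD ∥ BC ∩ DC ∥ AB]
2. B_y = 7  [AD ∥ BC ∩ DC ∥ AB]
   → B = (-12, 7)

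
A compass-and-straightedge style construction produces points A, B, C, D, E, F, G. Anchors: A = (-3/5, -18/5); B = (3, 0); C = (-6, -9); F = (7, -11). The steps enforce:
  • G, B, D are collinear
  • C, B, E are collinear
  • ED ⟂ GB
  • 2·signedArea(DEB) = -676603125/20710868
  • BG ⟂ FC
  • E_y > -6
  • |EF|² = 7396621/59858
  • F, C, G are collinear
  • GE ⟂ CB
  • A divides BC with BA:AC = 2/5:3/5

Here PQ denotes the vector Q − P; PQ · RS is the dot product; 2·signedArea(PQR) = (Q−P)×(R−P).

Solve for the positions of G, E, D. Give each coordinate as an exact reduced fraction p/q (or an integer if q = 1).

D = (59412/29929, -394875/59858)
E = (-987/346, -2025/346)
G = (249/173, -1755/173)

1. G_x = 249/173  [F, C, G are collinear ∩ BG ⟂ FC]
2. G_y = -1755/173  [F, C, G are collinear ∩ BG ⟂ FC]
   → G = (249/173, -1755/173)
3. E_x = -987/346  [C, B, E are collinear ∩ GE ⟂ CB]
4. E_y = -2025/346  [C, B, E are collinear ∩ GE ⟂ CB]
   → E = (-987/346, -2025/346)
5. D_x = 59412/29929  [G, B, D are collinear ∩ ED ⟂ GB]
6. D_y = -394875/59858  [G, B, D are collinear ∩ ED ⟂ GB]
   → D = (59412/29929, -394875/59858)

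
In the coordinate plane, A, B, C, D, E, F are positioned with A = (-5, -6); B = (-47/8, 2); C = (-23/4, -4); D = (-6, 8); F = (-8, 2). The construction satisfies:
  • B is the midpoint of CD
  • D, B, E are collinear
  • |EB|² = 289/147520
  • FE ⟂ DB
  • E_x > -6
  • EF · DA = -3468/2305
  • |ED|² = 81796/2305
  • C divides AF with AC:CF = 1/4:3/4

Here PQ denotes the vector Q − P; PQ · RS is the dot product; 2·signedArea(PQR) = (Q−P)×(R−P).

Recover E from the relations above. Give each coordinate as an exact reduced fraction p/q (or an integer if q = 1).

1. E_x = -13544/2305  [D, B, E are collinear ∩ FE ⟂ DB]
2. E_y = 4712/2305  [D, B, E are collinear ∩ FE ⟂ DB]
   → E = (-13544/2305, 4712/2305)

E = (-13544/2305, 4712/2305)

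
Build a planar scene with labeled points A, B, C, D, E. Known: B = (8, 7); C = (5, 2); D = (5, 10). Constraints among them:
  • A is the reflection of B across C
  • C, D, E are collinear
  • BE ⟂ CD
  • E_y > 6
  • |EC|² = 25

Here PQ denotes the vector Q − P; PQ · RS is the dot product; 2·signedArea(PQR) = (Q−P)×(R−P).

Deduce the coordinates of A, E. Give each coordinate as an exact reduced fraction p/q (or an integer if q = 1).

1. A_x = 2  [A is the reflection of B across C]
2. A_y = -3  [A is the reflection of B across C]
   → A = (2, -3)
3. E_x = 5  [C, D, E are collinear ∩ BE ⟂ CD]
4. E_y = 7  [C, D, E are collinear ∩ BE ⟂ CD]
   → E = (5, 7)

A = (2, -3)
E = (5, 7)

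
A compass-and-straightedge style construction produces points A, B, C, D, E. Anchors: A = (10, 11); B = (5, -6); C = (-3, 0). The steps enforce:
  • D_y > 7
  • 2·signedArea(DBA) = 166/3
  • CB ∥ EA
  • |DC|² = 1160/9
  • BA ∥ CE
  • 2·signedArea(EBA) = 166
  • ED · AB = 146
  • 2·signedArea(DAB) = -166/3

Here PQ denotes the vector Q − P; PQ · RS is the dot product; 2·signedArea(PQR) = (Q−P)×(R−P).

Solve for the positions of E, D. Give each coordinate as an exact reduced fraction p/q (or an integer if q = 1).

D = (17/3, 22/3)
E = (2, 17)

1. E_x = 2  [CB ∥ EA ∩ BA ∥ CE]
2. E_y = 17  [CB ∥ EA ∩ BA ∥ CE]
   → E = (2, 17)
3. D_x = 17/3  [2·signedArea(DAB) = -166/3 ∩ ED · AB = 146]
4. D_y = 22/3  [2·signedArea(DAB) = -166/3 ∩ ED · AB = 146]
   → D = (17/3, 22/3)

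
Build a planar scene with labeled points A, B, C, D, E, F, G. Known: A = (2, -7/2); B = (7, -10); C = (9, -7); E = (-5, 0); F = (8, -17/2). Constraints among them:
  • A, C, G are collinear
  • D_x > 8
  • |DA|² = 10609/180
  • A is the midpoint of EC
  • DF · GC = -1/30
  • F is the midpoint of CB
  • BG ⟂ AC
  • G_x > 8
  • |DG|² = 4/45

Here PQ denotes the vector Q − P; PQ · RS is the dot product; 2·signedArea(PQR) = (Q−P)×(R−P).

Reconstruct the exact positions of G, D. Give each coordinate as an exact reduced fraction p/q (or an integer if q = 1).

D = (133/15, -104/15)
G = (43/5, -34/5)

1. G_x = 43/5  [A, C, G are collinear ∩ BG ⟂ AC]
2. G_y = -34/5  [A, C, G are collinear ∩ BG ⟂ AC]
   → G = (43/5, -34/5)
3. D_x = 133/15  [line -2/5·x + 1/5·y + 74/15 = 0 ∩ |DA|² = 10609/180]
4. D_y = -104/15  [line -2/5·x + 1/5·y + 74/15 = 0 ∩ |DA|² = 10609/180]
   → D = (133/15, -104/15)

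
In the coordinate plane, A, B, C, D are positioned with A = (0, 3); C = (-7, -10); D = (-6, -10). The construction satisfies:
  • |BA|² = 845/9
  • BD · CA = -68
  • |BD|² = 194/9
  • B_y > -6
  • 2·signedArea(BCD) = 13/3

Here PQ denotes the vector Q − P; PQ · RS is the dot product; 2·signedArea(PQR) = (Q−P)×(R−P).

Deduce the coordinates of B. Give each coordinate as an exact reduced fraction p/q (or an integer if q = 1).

1. B_x = -13/3  [BD · CA = -68 ∩ 2·signedArea(BCD) = 13/3]
2. B_y = -17/3  [BD · CA = -68 ∩ 2·signedArea(BCD) = 13/3]
   → B = (-13/3, -17/3)

B = (-13/3, -17/3)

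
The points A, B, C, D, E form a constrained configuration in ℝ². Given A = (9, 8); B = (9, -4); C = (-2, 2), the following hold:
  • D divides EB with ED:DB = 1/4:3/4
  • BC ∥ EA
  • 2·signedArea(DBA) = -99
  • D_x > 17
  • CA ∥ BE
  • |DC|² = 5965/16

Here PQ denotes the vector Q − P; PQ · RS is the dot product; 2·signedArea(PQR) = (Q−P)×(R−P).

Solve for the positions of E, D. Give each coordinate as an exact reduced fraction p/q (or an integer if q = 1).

1. E_x = 20  [BC ∥ EA ∩ CA ∥ BE]
2. E_y = 2  [BC ∥ EA ∩ CA ∥ BE]
   → E = (20, 2)
3. D_x = 69/4  [D divides EB with ED:DB = 1/4:3/4]
4. D_y = 1/2  [D divides EB with ED:DB = 1/4:3/4]
   → D = (69/4, 1/2)

D = (69/4, 1/2)
E = (20, 2)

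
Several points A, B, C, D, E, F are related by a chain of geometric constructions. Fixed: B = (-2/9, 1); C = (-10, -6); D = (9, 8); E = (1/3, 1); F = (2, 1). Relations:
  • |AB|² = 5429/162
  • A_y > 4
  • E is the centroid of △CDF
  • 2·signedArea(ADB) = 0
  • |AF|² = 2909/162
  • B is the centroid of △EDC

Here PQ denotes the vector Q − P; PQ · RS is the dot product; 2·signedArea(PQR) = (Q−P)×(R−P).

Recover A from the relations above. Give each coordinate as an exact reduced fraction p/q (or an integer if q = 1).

A = (79/18, 9/2)

1. A_x = 79/18  [line 7·x + -83/9·y + 97/9 = 0 ∩ |AF|² = 2909/162]
2. A_y = 9/2  [line 7·x + -83/9·y + 97/9 = 0 ∩ |AF|² = 2909/162]
   → A = (79/18, 9/2)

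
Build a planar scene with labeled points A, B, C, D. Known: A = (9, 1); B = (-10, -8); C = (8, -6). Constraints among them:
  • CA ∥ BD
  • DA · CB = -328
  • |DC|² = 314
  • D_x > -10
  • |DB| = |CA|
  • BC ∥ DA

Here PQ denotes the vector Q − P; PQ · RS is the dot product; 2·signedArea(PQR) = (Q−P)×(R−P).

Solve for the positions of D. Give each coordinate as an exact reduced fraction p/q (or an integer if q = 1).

1. D_x = -9  [BC ∥ DA ∩ CA ∥ BD]
2. D_y = -1  [BC ∥ DA ∩ CA ∥ BD]
   → D = (-9, -1)

D = (-9, -1)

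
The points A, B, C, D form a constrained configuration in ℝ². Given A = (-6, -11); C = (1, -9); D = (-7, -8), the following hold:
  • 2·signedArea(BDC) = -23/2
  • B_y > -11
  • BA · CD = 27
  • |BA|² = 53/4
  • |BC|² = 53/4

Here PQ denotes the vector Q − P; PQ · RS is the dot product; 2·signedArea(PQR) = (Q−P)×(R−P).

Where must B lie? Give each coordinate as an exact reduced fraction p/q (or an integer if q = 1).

B = (-5/2, -10)

1. B_x = -5/2  [BA · CD = 27 ∩ 2·signedArea(BDC) = -23/2]
2. B_y = -10  [BA · CD = 27 ∩ 2·signedArea(BDC) = -23/2]
   → B = (-5/2, -10)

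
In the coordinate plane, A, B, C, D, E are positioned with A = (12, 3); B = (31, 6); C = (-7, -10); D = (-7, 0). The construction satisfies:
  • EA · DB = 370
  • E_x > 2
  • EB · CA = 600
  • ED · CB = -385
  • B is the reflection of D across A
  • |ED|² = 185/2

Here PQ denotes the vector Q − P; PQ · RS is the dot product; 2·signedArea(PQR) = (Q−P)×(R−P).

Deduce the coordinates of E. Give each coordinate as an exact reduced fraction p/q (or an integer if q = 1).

1. E_x = 5/2  [EA · DB = 370 ∩ ED · CB = -385]
2. E_y = 3/2  [EA · DB = 370 ∩ ED · CB = -385]
   → E = (5/2, 3/2)

E = (5/2, 3/2)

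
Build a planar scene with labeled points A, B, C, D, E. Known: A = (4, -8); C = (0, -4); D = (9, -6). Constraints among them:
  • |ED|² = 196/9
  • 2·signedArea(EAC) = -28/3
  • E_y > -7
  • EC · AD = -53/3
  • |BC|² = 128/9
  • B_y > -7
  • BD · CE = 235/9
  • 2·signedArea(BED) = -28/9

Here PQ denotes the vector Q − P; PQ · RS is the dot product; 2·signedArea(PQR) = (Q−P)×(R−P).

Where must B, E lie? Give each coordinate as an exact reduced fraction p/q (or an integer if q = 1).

B = (8/3, -20/3)
E = (13/3, -6)

1. E_x = 13/3  [EC · AD = -53/3 ∩ 2·signedArea(EAC) = -28/3]
2. E_y = -6  [EC · AD = -53/3 ∩ 2·signedArea(EAC) = -28/3]
   → E = (13/3, -6)
3. B_x = 8/3  [BD · CE = 235/9 ∩ 2·signedArea(BED) = -28/9]
4. B_y = -20/3  [BD · CE = 235/9 ∩ 2·signedArea(BED) = -28/9]
   → B = (8/3, -20/3)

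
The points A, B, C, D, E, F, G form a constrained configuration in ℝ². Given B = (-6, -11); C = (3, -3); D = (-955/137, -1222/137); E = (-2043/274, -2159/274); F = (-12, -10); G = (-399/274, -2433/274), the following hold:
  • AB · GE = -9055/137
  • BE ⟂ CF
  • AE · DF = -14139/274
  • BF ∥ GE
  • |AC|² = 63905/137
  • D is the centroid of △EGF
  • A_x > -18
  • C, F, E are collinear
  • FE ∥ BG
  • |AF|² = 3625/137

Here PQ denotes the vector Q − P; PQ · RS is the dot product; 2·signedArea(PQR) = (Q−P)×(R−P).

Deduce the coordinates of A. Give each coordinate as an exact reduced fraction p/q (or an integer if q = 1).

1. A_x = -2333/137  [AB · GE = -9055/137 ∩ AE · DF = -14139/274]
2. A_y = -1518/137  [AB · GE = -9055/137 ∩ AE · DF = -14139/274]
   → A = (-2333/137, -1518/137)

A = (-2333/137, -1518/137)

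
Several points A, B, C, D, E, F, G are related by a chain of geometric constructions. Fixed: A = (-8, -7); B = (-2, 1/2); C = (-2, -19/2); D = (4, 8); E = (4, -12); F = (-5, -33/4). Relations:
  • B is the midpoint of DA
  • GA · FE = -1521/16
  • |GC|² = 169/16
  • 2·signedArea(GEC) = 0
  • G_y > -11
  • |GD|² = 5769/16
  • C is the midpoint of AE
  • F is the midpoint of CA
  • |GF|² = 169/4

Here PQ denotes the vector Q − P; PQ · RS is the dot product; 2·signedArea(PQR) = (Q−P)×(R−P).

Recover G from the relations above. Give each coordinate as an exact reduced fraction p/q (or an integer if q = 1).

1. G_x = 1  [2·signedArea(GEC) = 0 ∩ GA · FE = -1521/16]
2. G_y = -43/4  [2·signedArea(GEC) = 0 ∩ GA · FE = -1521/16]
   → G = (1, -43/4)

G = (1, -43/4)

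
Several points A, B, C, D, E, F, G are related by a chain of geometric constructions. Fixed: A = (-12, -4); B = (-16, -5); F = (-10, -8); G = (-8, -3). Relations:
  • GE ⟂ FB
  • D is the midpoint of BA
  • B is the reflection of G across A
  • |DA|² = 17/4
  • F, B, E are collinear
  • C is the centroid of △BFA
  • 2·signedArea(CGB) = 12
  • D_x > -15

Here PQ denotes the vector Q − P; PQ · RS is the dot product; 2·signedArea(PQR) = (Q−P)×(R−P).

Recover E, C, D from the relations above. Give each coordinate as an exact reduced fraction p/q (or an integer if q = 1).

1. E_x = -52/5  [F, B, E are collinear ∩ GE ⟂ FB]
2. E_y = -39/5  [F, B, E are collinear ∩ GE ⟂ FB]
   → E = (-52/5, -39/5)
3. C_x = -38/3  [C is the centroid of △BFA]
4. C_y = -17/3  [C is the centroid of △BFA]
   → C = (-38/3, -17/3)
5. D_x = -14  [D is the midpoint of BA]
6. D_y = -9/2  [D is the midpoint of BA]
   → D = (-14, -9/2)

C = (-38/3, -17/3)
D = (-14, -9/2)
E = (-52/5, -39/5)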